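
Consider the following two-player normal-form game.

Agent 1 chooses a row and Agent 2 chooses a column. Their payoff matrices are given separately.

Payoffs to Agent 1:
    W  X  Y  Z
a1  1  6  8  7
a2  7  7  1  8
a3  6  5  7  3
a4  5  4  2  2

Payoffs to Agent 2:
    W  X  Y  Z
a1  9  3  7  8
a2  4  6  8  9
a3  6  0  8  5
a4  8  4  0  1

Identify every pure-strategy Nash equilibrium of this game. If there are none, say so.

The unique pure-strategy Nash equilibrium is (a2, Z).

For each player, find the best response to each opponent profile; mutual best responses are the pure NE.
Agent 1 against W: payoffs 1, 7, 6, 5 → best response a2.
Agent 1 against X: payoffs 6, 7, 5, 4 → best response a2.
Agent 1 against Y: payoffs 8, 1, 7, 2 → best response a1.
Agent 1 against Z: payoffs 7, 8, 3, 2 → best response a2.
Agent 2 against a1: payoffs 9, 3, 7, 8 → best response W.
Agent 2 against a2: payoffs 4, 6, 8, 9 → best response Z.
Agent 2 against a3: payoffs 6, 0, 8, 5 → best response Y.
Agent 2 against a4: payoffs 8, 4, 0, 1 → best response W.
Mutual best responses: (a2, Z).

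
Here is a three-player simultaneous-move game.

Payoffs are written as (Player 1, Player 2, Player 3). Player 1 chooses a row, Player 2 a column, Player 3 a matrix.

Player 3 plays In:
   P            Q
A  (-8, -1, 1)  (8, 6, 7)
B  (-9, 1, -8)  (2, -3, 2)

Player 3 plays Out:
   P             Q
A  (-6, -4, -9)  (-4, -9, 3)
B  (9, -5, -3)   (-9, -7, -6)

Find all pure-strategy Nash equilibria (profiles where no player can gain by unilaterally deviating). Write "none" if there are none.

(A, P, In): Player 2 can switch to Q (-1 → 6). Not NE.
(A, P, Out): Player 1 can switch to B (-6 → 9). Not NE.
(A, Q, In): Player 1 gets 8, best alternative 2; Player 2 gets 6, best alternative -1; Player 3 gets 7, best alternative 3. No profitable deviation — NE.
(A, Q, Out): Player 2 can switch to P (-9 → -4). Not NE.
(B, P, In): Player 1 can switch to A (-9 → -8). Not NE.
(B, P, Out): Player 1 gets 9, best alternative -6; Player 2 gets -5, best alternative -7; Player 3 gets -3, best alternative -8. No profitable deviation — NE.
(B, Q, In): Player 1 can switch to A (2 → 8). Not NE.
(B, Q, Out): Player 1 can switch to A (-9 → -4). Not NE.

(A, Q, In); (B, P, Out)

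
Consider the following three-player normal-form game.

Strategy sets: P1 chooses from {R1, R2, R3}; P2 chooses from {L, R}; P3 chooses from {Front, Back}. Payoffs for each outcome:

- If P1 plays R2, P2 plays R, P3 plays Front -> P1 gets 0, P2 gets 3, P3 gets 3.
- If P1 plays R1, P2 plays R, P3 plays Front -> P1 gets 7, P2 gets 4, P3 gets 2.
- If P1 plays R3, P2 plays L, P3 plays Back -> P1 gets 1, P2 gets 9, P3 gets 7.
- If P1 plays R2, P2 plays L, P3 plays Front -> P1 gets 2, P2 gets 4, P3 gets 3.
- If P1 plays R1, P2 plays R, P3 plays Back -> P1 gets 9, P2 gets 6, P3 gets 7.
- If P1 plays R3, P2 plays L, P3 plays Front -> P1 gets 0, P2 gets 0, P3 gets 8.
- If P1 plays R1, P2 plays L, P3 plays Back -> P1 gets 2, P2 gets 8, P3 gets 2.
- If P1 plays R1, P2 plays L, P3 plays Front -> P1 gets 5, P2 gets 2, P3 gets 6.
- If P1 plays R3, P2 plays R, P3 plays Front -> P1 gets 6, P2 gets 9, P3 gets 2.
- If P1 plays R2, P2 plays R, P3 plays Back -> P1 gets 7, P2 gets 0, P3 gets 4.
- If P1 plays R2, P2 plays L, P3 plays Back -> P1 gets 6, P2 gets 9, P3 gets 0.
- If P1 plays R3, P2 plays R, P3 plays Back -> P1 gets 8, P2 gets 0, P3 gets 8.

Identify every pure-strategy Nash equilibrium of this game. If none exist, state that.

There is no pure-strategy Nash equilibrium.

P1 against (L, Front): payoffs 5, 2, 0 → best response R1.
P1 against (L, Back): payoffs 2, 6, 1 → best response R2.
P1 against (R, Front): payoffs 7, 0, 6 → best response R1.
P1 against (R, Back): payoffs 9, 7, 8 → best response R1.
P2 against (R1, Front): payoffs 2, 4 → best response R.
P2 against (R1, Back): payoffs 8, 6 → best response L.
P2 against (R2, Front): payoffs 4, 3 → best response L.
P2 against (R2, Back): payoffs 9, 0 → best response L.
P2 against (R3, Front): payoffs 0, 9 → best response R.
P2 against (R3, Back): payoffs 9, 0 → best response L.
P3 against (R1, L): payoffs 6, 2 → best response Front.
P3 against (R1, R): payoffs 2, 7 → best response Back.
P3 against (R2, L): payoffs 3, 0 → best response Front.
P3 against (R2, R): payoffs 3, 4 → best response Back.
P3 against (R3, L): payoffs 8, 7 → best response Front.
P3 against (R3, R): payoffs 2, 8 → best response Back.
No profile is a mutual best response for all players.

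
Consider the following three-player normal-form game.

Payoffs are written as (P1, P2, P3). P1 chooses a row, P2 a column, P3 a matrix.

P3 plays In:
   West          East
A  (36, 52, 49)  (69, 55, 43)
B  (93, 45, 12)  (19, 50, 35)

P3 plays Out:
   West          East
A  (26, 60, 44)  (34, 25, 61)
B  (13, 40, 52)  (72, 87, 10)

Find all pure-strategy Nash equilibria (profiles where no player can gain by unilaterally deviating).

There is no pure-strategy Nash equilibrium.

P1 against (West, In): payoffs 36, 93 → best response B.
P1 against (West, Out): payoffs 26, 13 → best response A.
P1 against (East, In): payoffs 69, 19 → best response A.
P1 against (East, Out): payoffs 34, 72 → best response B.
P2 against (A, In): payoffs 52, 55 → best response East.
P2 against (A, Out): payoffs 60, 25 → best response West.
P2 against (B, In): payoffs 45, 50 → best response East.
P2 against (B, Out): payoffs 40, 87 → best response East.
P3 against (A, West): payoffs 49, 44 → best response In.
P3 against (A, East): payoffs 43, 61 → best response Out.
P3 against (B, West): payoffs 12, 52 → best response Out.
P3 against (B, East): payoffs 35, 10 → best response In.
No profile is a mutual best response for all players.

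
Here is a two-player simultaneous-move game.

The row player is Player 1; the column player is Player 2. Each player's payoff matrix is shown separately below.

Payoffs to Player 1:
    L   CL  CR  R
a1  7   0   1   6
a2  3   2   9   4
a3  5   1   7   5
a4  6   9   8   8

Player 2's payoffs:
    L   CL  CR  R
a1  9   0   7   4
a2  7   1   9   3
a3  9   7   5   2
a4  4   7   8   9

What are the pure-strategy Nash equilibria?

(a1, L): Player 1 gets 7, best alternative 6; Player 2 gets 9, best alternative 7. No profitable deviation — NE.
(a1, CL): Player 1 can switch to a2 (0 → 2). Not NE.
(a1, CR): Player 1 can switch to a2 (1 → 9). Not NE.
(a1, R): Player 1 can switch to a4 (6 → 8). Not NE.
(a2, L): Player 1 can switch to a1 (3 → 7). Not NE.
(a2, CL): Player 1 can switch to a4 (2 → 9). Not NE.
(a2, CR): Player 1 gets 9, best alternative 8; Player 2 gets 9, best alternative 7. No profitable deviation — NE.
(a2, R): Player 1 can switch to a1 (4 → 6). Not NE.
(a3, L): Player 1 can switch to a1 (5 → 7). Not NE.
(a3, CL): Player 1 can switch to a2 (1 → 2). Not NE.
(a3, CR): Player 1 can switch to a2 (7 → 9). Not NE.
(a3, R): Player 1 can switch to a1 (5 → 6). Not NE.
(a4, L): Player 1 can switch to a1 (6 → 7). Not NE.
(a4, CL): Player 2 can switch to CR (7 → 8). Not NE.
(a4, R): Player 1 gets 8, best alternative 6; Player 2 gets 9, best alternative 8. No profitable deviation — NE.
(The remaining 1 profile has a profitable deviation by the same check.)

(a1, L) and (a2, CR) and (a4, R)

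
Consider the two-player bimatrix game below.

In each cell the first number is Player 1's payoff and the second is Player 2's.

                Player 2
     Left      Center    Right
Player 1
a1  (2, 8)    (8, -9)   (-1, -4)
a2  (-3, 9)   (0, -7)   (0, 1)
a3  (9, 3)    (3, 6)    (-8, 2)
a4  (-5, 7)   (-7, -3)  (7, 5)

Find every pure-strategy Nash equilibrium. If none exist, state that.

(a1, Left): Player 1 can switch to a3 (2 → 9). Not NE.
(a1, Center): Player 2 can switch to Left (-9 → 8). Not NE.
(a1, Right): Player 1 can switch to a2 (-1 → 0). Not NE.
(a2, Left): Player 1 can switch to a1 (-3 → 2). Not NE.
(a2, Center): Player 1 can switch to a1 (0 → 8). Not NE.
(a2, Right): Player 1 can switch to a4 (0 → 7). Not NE.
(The remaining 6 profiles each have a profitable deviation by the same check.)

There is no pure-strategy Nash equilibrium.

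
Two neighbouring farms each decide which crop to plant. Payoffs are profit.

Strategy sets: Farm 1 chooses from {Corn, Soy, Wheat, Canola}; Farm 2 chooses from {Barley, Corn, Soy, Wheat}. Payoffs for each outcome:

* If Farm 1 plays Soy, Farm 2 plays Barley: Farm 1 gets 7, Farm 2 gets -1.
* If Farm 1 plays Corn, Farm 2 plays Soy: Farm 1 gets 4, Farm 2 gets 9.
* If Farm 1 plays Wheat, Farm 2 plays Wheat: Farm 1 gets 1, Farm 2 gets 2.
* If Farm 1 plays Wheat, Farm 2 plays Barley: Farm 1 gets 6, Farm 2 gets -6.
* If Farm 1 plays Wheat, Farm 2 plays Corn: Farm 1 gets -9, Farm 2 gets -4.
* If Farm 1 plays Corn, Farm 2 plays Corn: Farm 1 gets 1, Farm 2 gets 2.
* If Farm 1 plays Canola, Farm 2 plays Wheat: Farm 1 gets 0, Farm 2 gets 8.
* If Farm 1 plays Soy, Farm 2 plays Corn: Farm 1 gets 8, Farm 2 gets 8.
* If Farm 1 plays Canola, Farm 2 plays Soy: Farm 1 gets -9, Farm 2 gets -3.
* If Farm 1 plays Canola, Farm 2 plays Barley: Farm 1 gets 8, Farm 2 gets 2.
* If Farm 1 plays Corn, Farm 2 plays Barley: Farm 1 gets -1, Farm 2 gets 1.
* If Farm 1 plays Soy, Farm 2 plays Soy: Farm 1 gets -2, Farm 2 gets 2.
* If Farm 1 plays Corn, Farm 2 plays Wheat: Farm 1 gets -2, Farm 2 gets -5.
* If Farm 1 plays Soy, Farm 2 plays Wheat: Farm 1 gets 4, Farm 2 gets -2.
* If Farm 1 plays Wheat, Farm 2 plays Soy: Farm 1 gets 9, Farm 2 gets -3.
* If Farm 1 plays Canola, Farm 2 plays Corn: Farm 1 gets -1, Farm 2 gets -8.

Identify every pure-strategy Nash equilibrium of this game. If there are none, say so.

Farm 1 against Barley: payoffs -1, 7, 6, 8 → best response Canola.
Farm 1 against Corn: payoffs 1, 8, -9, -1 → best response Soy.
Farm 1 against Soy: payoffs 4, -2, 9, -9 → best response Wheat.
Farm 1 against Wheat: payoffs -2, 4, 1, 0 → best response Soy.
Farm 2 against Corn: payoffs 1, 2, 9, -5 → best response Soy.
Farm 2 against Soy: payoffs -1, 8, 2, -2 → best response Corn.
Farm 2 against Wheat: payoffs -6, -4, -3, 2 → best response Wheat.
Farm 2 against Canola: payoffs 2, -8, -3, 8 → best response Wheat.
Mutual best responses: (Soy, Corn).

Pure NE: (Soy, Corn)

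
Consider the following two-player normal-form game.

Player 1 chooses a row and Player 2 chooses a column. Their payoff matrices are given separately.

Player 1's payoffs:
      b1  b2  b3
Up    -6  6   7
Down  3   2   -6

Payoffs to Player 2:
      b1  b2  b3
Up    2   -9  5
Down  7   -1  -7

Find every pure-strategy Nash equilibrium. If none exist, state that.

(Up, b1): Player 1 can switch to Down (-6 → 3). Not NE.
(Up, b2): Player 2 can switch to b1 (-9 → 2). Not NE.
(Up, b3): Player 1 gets 7, best alternative -6; Player 2 gets 5, best alternative 2. No profitable deviation — NE.
(Down, b1): Player 1 gets 3, best alternative -6; Player 2 gets 7, best alternative -1. No profitable deviation — NE.
(Down, b2): Player 1 can switch to Up (2 → 6). Not NE.
(Down, b3): Player 1 can switch to Up (-6 → 7). Not NE.

Pure-strategy Nash equilibria: (Up, b3) and (Down, b1)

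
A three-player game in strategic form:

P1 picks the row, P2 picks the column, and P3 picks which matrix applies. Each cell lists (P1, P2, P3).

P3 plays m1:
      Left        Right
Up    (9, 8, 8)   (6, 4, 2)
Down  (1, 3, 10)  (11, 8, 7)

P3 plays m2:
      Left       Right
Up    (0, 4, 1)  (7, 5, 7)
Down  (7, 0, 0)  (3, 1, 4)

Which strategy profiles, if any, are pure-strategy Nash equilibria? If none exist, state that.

(Up, Left, m1), (Up, Right, m2), (Down, Right, m1)

Mark each player's best response to every combination of opponents' strategies; a profile where every player is best-responding is a pure Nash equilibrium.
P1 against (Left, m1): payoffs 9, 1 → best response Up.
P1 against (Left, m2): payoffs 0, 7 → best response Down.
P1 against (Right, m1): payoffs 6, 11 → best response Down.
P1 against (Right, m2): payoffs 7, 3 → best response Up.
P2 against (Up, m1): payoffs 8, 4 → best response Left.
P2 against (Up, m2): payoffs 4, 5 → best response Right.
P2 against (Down, m1): payoffs 3, 8 → best response Right.
P2 against (Down, m2): payoffs 0, 1 → best response Right.
P3 against (Up, Left): payoffs 8, 1 → best response m1.
P3 against (Up, Right): payoffs 2, 7 → best response m2.
P3 against (Down, Left): payoffs 10, 0 → best response m1.
P3 against (Down, Right): payoffs 7, 4 → best response m1.
Mutual best responses: (Up, Left, m1); (Up, Right, m2); (Down, Right, m1).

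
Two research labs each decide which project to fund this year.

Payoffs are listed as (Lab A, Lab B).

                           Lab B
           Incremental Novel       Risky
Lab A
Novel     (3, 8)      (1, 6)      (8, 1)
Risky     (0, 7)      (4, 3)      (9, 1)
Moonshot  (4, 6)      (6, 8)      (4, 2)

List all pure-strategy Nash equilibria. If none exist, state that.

For each player, find the best response to each opponent profile; mutual best responses are the pure NE.
Lab A against Incremental: payoffs 3, 0, 4 → best response Moonshot.
Lab A against Novel: payoffs 1, 4, 6 → best response Moonshot.
Lab A against Risky: payoffs 8, 9, 4 → best response Risky.
Lab B against Novel: payoffs 8, 6, 1 → best response Incremental.
Lab B against Risky: payoffs 7, 3, 1 → best response Incremental.
Lab B against Moonshot: payoffs 6, 8, 2 → best response Novel.
Mutual best responses: (Moonshot, Novel).

Pure NE: (Moonshot, Novel)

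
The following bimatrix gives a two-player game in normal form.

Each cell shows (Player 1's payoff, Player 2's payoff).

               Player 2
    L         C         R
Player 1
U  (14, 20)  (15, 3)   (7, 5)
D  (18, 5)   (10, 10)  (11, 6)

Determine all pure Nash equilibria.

This game has no pure Nash equilibrium.

Player 1 against L: payoffs 14, 18 → best response D.
Player 1 against C: payoffs 15, 10 → best response U.
Player 1 against R: payoffs 7, 11 → best response D.
Player 2 against U: payoffs 20, 3, 5 → best response L.
Player 2 against D: payoffs 5, 10, 6 → best response C.
No profile is a mutual best response for all players.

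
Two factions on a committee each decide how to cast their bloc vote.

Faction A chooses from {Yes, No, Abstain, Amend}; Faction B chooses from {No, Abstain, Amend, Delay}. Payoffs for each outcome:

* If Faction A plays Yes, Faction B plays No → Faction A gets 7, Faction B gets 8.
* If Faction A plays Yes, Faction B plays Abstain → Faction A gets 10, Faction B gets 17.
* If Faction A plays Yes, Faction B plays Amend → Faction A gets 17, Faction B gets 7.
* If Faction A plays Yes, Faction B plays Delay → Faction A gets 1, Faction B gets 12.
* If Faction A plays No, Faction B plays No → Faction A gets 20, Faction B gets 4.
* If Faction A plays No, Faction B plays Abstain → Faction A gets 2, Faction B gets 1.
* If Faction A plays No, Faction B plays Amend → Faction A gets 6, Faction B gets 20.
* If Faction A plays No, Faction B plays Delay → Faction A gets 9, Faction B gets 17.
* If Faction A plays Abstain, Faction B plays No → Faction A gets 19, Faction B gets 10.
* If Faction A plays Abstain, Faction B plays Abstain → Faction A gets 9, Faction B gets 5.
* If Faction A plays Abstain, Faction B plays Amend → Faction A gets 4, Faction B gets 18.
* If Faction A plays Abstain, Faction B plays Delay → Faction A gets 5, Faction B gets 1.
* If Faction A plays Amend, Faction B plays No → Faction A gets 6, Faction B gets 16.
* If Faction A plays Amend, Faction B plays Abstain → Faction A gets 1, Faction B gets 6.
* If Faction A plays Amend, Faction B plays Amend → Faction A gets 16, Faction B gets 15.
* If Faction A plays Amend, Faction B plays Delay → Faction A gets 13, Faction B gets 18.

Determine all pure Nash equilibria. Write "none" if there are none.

(Yes, No): Faction A can switch to No (7 → 20). Not NE.
(Yes, Abstain): Faction A gets 10, best alternative 9; Faction B gets 17, best alternative 12. No profitable deviation — NE.
(Yes, Amend): Faction B can switch to No (7 → 8). Not NE.
(Yes, Delay): Faction A can switch to No (1 → 9). Not NE.
(No, No): Faction B can switch to Amend (4 → 20). Not NE.
(No, Abstain): Faction A can switch to Yes (2 → 10). Not NE.
(No, Amend): Faction A can switch to Yes (6 → 17). Not NE.
(No, Delay): Faction A can switch to Amend (9 → 13). Not NE.
(Abstain, No): Faction A can switch to No (19 → 20). Not NE.
(Amend, Delay): Faction A gets 13, best alternative 9; Faction B gets 18, best alternative 16. No profitable deviation — NE.
(The remaining 6 profiles each have a profitable deviation by the same check.)

Pure-strategy Nash equilibria: (Yes, Abstain), (Amend, Delay)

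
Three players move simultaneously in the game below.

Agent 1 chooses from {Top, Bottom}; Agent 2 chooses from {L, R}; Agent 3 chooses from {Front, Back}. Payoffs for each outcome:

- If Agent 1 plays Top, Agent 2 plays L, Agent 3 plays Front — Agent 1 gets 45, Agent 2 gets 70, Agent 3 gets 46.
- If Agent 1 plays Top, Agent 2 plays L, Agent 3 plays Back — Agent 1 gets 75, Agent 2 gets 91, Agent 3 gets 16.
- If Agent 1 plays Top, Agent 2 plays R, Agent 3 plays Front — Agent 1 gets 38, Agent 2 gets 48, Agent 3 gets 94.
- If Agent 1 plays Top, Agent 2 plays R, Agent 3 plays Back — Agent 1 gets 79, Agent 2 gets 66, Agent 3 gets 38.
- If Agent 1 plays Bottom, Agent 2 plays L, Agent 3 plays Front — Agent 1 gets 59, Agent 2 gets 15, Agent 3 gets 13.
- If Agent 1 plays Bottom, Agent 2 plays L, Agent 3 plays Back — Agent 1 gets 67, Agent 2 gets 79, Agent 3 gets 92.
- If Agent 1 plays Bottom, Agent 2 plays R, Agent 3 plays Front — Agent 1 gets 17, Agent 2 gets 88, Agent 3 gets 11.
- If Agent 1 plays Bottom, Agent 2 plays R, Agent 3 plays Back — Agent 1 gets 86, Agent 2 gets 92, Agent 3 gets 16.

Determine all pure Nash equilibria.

Agent 1 against (L, Front): payoffs 45, 59 → best response Bottom.
Agent 1 against (L, Back): payoffs 75, 67 → best response Top.
Agent 1 against (R, Front): payoffs 38, 17 → best response Top.
Agent 1 against (R, Back): payoffs 79, 86 → best response Bottom.
Agent 2 against (Top, Front): payoffs 70, 48 → best response L.
Agent 2 against (Top, Back): payoffs 91, 66 → best response L.
Agent 2 against (Bottom, Front): payoffs 15, 88 → best response R.
Agent 2 against (Bottom, Back): payoffs 79, 92 → best response R.
Agent 3 against (Top, L): payoffs 46, 16 → best response Front.
Agent 3 against (Top, R): payoffs 94, 38 → best response Front.
Agent 3 against (Bottom, L): payoffs 13, 92 → best response Back.
Agent 3 against (Bottom, R): payoffs 11, 16 → best response Back.
Mutual best responses: (Bottom, R, Back).

The unique pure-strategy Nash equilibrium is (Bottom, R, Back).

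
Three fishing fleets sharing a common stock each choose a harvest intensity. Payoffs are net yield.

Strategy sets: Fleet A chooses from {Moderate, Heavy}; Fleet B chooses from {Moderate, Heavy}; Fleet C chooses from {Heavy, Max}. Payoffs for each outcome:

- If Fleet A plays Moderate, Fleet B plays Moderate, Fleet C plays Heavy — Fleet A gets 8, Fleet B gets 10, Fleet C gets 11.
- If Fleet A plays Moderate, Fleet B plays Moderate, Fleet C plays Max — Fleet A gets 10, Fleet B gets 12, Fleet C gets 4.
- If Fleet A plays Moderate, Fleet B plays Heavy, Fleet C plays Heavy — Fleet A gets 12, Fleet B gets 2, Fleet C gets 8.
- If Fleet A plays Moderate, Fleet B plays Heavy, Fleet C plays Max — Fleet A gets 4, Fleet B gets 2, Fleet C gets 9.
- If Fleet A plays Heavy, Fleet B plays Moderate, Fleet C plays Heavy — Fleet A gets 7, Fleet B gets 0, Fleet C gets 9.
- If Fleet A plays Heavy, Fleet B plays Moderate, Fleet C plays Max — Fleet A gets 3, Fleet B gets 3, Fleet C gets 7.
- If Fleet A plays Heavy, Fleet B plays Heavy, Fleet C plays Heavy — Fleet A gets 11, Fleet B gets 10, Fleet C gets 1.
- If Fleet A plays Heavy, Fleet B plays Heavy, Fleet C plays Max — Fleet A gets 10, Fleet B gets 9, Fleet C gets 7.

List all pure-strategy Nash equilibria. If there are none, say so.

(Moderate, Moderate, Heavy), (Heavy, Heavy, Max)

Mark each player's best response to every combination of opponents' strategies; a profile where every player is best-responding is a pure Nash equilibrium.
Fleet A against (Moderate, Heavy): payoffs 8, 7 → best response Moderate.
Fleet A against (Moderate, Max): payoffs 10, 3 → best response Moderate.
Fleet A against (Heavy, Heavy): payoffs 12, 11 → best response Moderate.
Fleet A against (Heavy, Max): payoffs 4, 10 → best response Heavy.
Fleet B against (Moderate, Heavy): payoffs 10, 2 → best response Moderate.
Fleet B against (Moderate, Max): payoffs 12, 2 → best response Moderate.
Fleet B against (Heavy, Heavy): payoffs 0, 10 → best response Heavy.
Fleet B against (Heavy, Max): payoffs 3, 9 → best response Heavy.
Fleet C against (Moderate, Moderate): payoffs 11, 4 → best response Heavy.
Fleet C against (Moderate, Heavy): payoffs 8, 9 → best response Max.
Fleet C against (Heavy, Moderate): payoffs 9, 7 → best response Heavy.
Fleet C against (Heavy, Heavy): payoffs 1, 7 → best response Max.
Mutual best responses: (Moderate, Moderate, Heavy); (Heavy, Heavy, Max).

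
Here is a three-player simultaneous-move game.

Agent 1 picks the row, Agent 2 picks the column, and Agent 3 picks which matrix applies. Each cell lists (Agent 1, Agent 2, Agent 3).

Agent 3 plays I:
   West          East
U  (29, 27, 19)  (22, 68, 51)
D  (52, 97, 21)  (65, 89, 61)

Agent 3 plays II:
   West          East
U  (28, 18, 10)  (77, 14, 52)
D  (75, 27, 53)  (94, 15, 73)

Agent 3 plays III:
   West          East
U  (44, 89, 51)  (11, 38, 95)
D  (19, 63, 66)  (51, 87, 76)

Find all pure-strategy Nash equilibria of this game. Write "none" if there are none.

(U, West, III), (D, East, III)

(U, West, I): Agent 1 can switch to D (29 → 52). Not NE.
(U, West, II): Agent 1 can switch to D (28 → 75). Not NE.
(U, West, III): Agent 1 gets 44, best alternative 19; Agent 2 gets 89, best alternative 38; Agent 3 gets 51, best alternative 19. No profitable deviation — NE.
(U, East, I): Agent 1 can switch to D (22 → 65). Not NE.
(U, East, II): Agent 1 can switch to D (77 → 94). Not NE.
(U, East, III): Agent 1 can switch to D (11 → 51). Not NE.
(D, West, I): Agent 3 can switch to II (21 → 53). Not NE.
(D, East, III): Agent 1 gets 51, best alternative 11; Agent 2 gets 87, best alternative 63; Agent 3 gets 76, best alternative 73. No profitable deviation — NE.
(The remaining 4 profiles each have a profitable deviation by the same check.)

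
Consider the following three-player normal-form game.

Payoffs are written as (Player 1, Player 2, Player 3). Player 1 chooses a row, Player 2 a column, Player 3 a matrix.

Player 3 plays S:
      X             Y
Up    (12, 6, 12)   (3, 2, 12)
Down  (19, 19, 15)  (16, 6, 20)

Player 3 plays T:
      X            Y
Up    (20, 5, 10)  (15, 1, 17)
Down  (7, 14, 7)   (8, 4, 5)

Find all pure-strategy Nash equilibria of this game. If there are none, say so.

For each player, find the best response to each opponent profile; mutual best responses are the pure NE.
Player 1 against (X, S): payoffs 12, 19 → best response Down.
Player 1 against (X, T): payoffs 20, 7 → best response Up.
Player 1 against (Y, S): payoffs 3, 16 → best response Down.
Player 1 against (Y, T): payoffs 15, 8 → best response Up.
Player 2 against (Up, S): payoffs 6, 2 → best response X.
Player 2 against (Up, T): payoffs 5, 1 → best response X.
Player 2 against (Down, S): payoffs 19, 6 → best response X.
Player 2 against (Down, T): payoffs 14, 4 → best response X.
Player 3 against (Up, X): payoffs 12, 10 → best response S.
Player 3 against (Up, Y): payoffs 12, 17 → best response T.
Player 3 against (Down, X): payoffs 15, 7 → best response S.
Player 3 against (Down, Y): payoffs 20, 5 → best response S.
Mutual best responses: (Down, X, S).

Pure NE: (Down, X, S)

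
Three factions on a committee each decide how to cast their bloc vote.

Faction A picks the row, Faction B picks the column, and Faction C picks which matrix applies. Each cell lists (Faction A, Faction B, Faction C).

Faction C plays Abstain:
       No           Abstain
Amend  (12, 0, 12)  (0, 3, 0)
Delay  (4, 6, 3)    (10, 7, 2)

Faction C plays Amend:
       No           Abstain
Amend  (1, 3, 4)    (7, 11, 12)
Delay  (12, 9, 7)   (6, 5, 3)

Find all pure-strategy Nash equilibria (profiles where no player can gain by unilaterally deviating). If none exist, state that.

For each player, find the best response to each opponent profile; mutual best responses are the pure NE.
Faction A against (No, Abstain): payoffs 12, 4 → best response Amend.
Faction A against (No, Amend): payoffs 1, 12 → best response Delay.
Faction A against (Abstain, Abstain): payoffs 0, 10 → best response Delay.
Faction A against (Abstain, Amend): payoffs 7, 6 → best response Amend.
Faction B against (Amend, Abstain): payoffs 0, 3 → best response Abstain.
Faction B against (Amend, Amend): payoffs 3, 11 → best response Abstain.
Faction B against (Delay, Abstain): payoffs 6, 7 → best response Abstain.
Faction B against (Delay, Amend): payoffs 9, 5 → best response No.
Faction C against (Amend, No): payoffs 12, 4 → best response Abstain.
Faction C against (Amend, Abstain): payoffs 0, 12 → best response Amend.
Faction C against (Delay, No): payoffs 3, 7 → best response Amend.
Faction C against (Delay, Abstain): payoffs 2, 3 → best response Amend.
Mutual best responses: (Amend, Abstain, Amend); (Delay, No, Amend).

The pure Nash equilibria are (Amend, Abstain, Amend); (Delay, No, Amend).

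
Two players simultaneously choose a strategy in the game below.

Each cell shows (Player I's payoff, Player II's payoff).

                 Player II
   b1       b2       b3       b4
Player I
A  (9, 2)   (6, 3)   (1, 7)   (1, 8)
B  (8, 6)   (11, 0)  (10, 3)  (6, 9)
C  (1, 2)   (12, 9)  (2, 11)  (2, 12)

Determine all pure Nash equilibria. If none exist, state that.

Player I against b1: payoffs 9, 8, 1 → best response A.
Player I against b2: payoffs 6, 11, 12 → best response C.
Player I against b3: payoffs 1, 10, 2 → best response B.
Player I against b4: payoffs 1, 6, 2 → best response B.
Player II against A: payoffs 2, 3, 7, 8 → best response b4.
Player II against B: payoffs 6, 0, 3, 9 → best response b4.
Player II against C: payoffs 2, 9, 11, 12 → best response b4.
Mutual best responses: (B, b4).

The unique pure-strategy Nash equilibrium is (B, b4).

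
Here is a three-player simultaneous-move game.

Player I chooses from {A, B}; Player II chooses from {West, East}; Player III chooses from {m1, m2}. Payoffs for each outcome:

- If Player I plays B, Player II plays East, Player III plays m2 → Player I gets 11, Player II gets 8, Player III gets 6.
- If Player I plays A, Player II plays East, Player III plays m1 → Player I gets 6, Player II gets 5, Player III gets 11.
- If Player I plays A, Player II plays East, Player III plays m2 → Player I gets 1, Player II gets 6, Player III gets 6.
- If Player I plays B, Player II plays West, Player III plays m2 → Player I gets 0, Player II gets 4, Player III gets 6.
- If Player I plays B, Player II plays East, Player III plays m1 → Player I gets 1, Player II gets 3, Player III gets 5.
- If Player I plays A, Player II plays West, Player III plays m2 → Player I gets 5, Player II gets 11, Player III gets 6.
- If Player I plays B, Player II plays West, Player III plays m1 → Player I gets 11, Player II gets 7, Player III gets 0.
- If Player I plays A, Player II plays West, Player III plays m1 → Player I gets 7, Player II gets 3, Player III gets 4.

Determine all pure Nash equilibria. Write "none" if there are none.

Pure-strategy Nash equilibria: (A, West, m2) and (A, East, m1) and (B, East, m2)

Check each profile: it is a Nash equilibrium iff no player can strictly gain by switching unilaterally.
(A, West, m1): Player I can switch to B (7 → 11). Not NE.
(A, West, m2): Player I gets 5, best alternative 0; Player II gets 11, best alternative 6; Player III gets 6, best alternative 4. No profitable deviation — NE.
(A, East, m1): Player I gets 6, best alternative 1; Player II gets 5, best alternative 3; Player III gets 11, best alternative 6. No profitable deviation — NE.
(A, East, m2): Player I can switch to B (1 → 11). Not NE.
(B, West, m1): Player III can switch to m2 (0 → 6). Not NE.
(B, West, m2): Player I can switch to A (0 → 5). Not NE.
(B, East, m1): Player I can switch to A (1 → 6). Not NE.
(B, East, m2): Player I gets 11, best alternative 1; Player II gets 8, best alternative 4; Player III gets 6, best alternative 5. No profitable deviation — NE.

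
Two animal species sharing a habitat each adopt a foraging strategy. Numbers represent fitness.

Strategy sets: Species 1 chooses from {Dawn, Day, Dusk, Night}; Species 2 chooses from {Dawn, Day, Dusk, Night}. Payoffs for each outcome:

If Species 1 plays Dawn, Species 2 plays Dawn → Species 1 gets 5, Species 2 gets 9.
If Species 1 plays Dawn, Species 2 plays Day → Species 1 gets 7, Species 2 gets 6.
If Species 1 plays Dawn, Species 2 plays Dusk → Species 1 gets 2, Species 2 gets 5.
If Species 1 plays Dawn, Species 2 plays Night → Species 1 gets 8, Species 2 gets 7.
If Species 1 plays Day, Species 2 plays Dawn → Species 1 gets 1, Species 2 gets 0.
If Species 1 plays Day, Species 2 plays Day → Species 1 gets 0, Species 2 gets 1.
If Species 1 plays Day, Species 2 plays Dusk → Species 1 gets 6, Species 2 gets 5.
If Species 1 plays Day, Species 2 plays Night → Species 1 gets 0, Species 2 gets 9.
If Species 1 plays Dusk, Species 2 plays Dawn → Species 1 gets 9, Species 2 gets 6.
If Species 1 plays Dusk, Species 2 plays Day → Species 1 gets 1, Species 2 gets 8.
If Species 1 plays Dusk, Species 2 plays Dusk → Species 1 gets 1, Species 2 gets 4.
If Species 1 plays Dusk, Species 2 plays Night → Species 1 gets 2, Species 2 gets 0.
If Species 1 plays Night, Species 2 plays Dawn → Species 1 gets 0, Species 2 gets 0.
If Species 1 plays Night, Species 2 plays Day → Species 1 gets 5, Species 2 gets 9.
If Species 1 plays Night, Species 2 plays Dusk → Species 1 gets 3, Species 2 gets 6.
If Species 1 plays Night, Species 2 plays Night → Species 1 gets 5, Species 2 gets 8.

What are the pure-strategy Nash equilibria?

There is no pure-strategy Nash equilibrium.

Species 1 against Dawn: payoffs 5, 1, 9, 0 → best response Dusk.
Species 1 against Day: payoffs 7, 0, 1, 5 → best response Dawn.
Species 1 against Dusk: payoffs 2, 6, 1, 3 → best response Day.
Species 1 against Night: payoffs 8, 0, 2, 5 → best response Dawn.
Species 2 against Dawn: payoffs 9, 6, 5, 7 → best response Dawn.
Species 2 against Day: payoffs 0, 1, 5, 9 → best response Night.
Species 2 against Dusk: payoffs 6, 8, 4, 0 → best response Day.
Species 2 against Night: payoffs 0, 9, 6, 8 → best response Day.
No profile is a mutual best response for all players.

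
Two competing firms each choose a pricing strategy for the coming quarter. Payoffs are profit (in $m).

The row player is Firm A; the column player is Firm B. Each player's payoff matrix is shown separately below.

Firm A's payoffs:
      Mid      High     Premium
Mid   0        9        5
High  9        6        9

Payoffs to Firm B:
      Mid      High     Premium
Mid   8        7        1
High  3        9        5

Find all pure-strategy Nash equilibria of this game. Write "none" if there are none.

Firm A against Mid: payoffs 0, 9 → best response High.
Firm A against High: payoffs 9, 6 → best response Mid.
Firm A against Premium: payoffs 5, 9 → best response High.
Firm B against Mid: payoffs 8, 7, 1 → best response Mid.
Firm B against High: payoffs 3, 9, 5 → best response High.
No profile is a mutual best response for all players.

No pure-strategy Nash equilibrium.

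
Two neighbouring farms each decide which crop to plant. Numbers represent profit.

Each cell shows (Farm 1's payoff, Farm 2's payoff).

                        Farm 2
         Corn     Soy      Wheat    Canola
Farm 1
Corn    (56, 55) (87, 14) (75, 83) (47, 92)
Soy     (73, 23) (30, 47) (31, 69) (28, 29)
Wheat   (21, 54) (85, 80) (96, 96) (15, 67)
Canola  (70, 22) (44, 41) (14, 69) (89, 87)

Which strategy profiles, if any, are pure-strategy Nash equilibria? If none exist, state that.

Pure-strategy Nash equilibria: (Wheat, Wheat) and (Canola, Canola)

(Corn, Corn): Farm 1 can switch to Soy (56 → 73). Not NE.
(Corn, Soy): Farm 2 can switch to Corn (14 → 55). Not NE.
(Corn, Wheat): Farm 1 can switch to Wheat (75 → 96). Not NE.
(Corn, Canola): Farm 1 can switch to Canola (47 → 89). Not NE.
(Soy, Corn): Farm 2 can switch to Soy (23 → 47). Not NE.
(Soy, Soy): Farm 1 can switch to Corn (30 → 87). Not NE.
(Soy, Wheat): Farm 1 can switch to Corn (31 → 75). Not NE.
(Soy, Canola): Farm 1 can switch to Corn (28 → 47). Not NE.
(Wheat, Corn): Farm 1 can switch to Corn (21 → 56). Not NE.
(Wheat, Soy): Farm 1 can switch to Corn (85 → 87). Not NE.
(Wheat, Wheat): Farm 1 gets 96, best alternative 75; Farm 2 gets 96, best alternative 80. No profitable deviation — NE.
(Wheat, Canola): Farm 1 can switch to Corn (15 → 47). Not NE.
(Canola, Corn): Farm 1 can switch to Soy (70 → 73). Not NE.
(Canola, Canola): Farm 1 gets 89, best alternative 47; Farm 2 gets 87, best alternative 69. No profitable deviation — NE.
(The remaining 2 profiles each have a profitable deviation by the same check.)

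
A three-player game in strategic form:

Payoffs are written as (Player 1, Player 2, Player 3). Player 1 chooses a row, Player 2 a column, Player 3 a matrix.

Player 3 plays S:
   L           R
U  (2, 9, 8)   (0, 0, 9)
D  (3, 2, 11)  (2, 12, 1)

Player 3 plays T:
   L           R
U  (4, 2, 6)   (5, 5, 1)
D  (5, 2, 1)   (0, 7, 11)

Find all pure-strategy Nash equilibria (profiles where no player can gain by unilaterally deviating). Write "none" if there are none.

For each strategy profile, look for a profitable unilateral deviation.
(U, L, S): Player 1 can switch to D (2 → 3). Not NE.
(U, L, T): Player 1 can switch to D (4 → 5). Not NE.
(U, R, S): Player 1 can switch to D (0 → 2). Not NE.
(U, R, T): Player 3 can switch to S (1 → 9). Not NE.
(D, L, S): Player 2 can switch to R (2 → 12). Not NE.
(D, L, T): Player 2 can switch to R (2 → 7). Not NE.
(D, R, S): Player 3 can switch to T (1 → 11). Not NE.
(D, R, T): Player 1 can switch to U (0 → 5). Not NE.

none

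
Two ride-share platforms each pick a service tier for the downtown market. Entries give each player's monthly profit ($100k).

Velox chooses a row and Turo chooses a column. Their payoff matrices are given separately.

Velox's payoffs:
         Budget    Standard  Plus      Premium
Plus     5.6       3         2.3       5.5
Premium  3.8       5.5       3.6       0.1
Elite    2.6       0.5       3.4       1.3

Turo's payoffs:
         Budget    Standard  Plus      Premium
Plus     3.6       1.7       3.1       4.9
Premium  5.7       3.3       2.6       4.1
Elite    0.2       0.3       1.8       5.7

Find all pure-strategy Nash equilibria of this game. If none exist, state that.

Pure NE: (Plus, Premium)

Check each profile: it is a Nash equilibrium iff no player can strictly gain by switching unilaterally.
(Plus, Budget): Turo can switch to Premium (3.6 → 4.9). Not NE.
(Plus, Standard): Velox can switch to Premium (3 → 5.5). Not NE.
(Plus, Plus): Velox can switch to Premium (2.3 → 3.6). Not NE.
(Plus, Premium): Velox gets 5.5, best alternative 1.3; Turo gets 4.9, best alternative 3.6. No profitable deviation — NE.
(Premium, Budget): Velox can switch to Plus (3.8 → 5.6). Not NE.
(Premium, Standard): Turo can switch to Budget (3.3 → 5.7). Not NE.
(Premium, Plus): Turo can switch to Budget (2.6 → 5.7). Not NE.
(Premium, Premium): Velox can switch to Plus (0.1 → 5.5). Not NE.
(Elite, Budget): Velox can switch to Plus (2.6 → 5.6). Not NE.
(The remaining 3 profiles each have a profitable deviation by the same check.)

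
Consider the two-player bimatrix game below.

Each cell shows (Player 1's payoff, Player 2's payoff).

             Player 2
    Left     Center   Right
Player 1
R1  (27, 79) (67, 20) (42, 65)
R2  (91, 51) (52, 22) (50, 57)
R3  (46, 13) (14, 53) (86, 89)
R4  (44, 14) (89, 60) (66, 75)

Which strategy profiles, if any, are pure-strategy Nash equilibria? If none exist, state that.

Pure NE: (R3, Right)

For each strategy profile, look for a profitable unilateral deviation.
(R1, Left): Player 1 can switch to R2 (27 → 91). Not NE.
(R1, Center): Player 1 can switch to R4 (67 → 89). Not NE.
(R1, Right): Player 1 can switch to R2 (42 → 50). Not NE.
(R2, Left): Player 2 can switch to Right (51 → 57). Not NE.
(R2, Center): Player 1 can switch to R1 (52 → 67). Not NE.
(R2, Right): Player 1 can switch to R3 (50 → 86). Not NE.
(R3, Left): Player 1 can switch to R2 (46 → 91). Not NE.
(R3, Center): Player 1 can switch to R1 (14 → 67). Not NE.
(R3, Right): Player 1 gets 86, best alternative 66; Player 2 gets 89, best alternative 53. No profitable deviation — NE.
(The remaining 3 profiles each have a profitable deviation by the same check.)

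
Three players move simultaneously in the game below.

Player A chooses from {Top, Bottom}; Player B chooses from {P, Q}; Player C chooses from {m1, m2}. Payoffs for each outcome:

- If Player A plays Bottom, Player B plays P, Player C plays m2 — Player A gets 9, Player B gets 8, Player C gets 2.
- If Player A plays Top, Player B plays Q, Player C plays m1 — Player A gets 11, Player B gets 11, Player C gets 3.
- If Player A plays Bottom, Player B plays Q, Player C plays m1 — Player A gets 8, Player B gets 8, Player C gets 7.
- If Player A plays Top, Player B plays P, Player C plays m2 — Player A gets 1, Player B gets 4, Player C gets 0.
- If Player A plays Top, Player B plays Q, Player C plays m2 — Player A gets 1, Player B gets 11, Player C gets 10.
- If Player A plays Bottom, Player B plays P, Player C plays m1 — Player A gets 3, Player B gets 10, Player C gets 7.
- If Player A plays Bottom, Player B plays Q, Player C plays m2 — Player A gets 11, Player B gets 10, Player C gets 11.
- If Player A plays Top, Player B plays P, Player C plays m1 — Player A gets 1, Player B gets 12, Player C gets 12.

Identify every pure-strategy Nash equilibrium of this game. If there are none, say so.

The pure Nash equilibria are (Bottom, P, m1); (Bottom, Q, m2).

Player A against (P, m1): payoffs 1, 3 → best response Bottom.
Player A against (P, m2): payoffs 1, 9 → best response Bottom.
Player A against (Q, m1): payoffs 11, 8 → best response Top.
Player A against (Q, m2): payoffs 1, 11 → best response Bottom.
Player B against (Top, m1): payoffs 12, 11 → best response P.
Player B against (Top, m2): payoffs 4, 11 → best response Q.
Player B against (Bottom, m1): payoffs 10, 8 → best response P.
Player B against (Bottom, m2): payoffs 8, 10 → best response Q.
Player C against (Top, P): payoffs 12, 0 → best response m1.
Player C against (Top, Q): payoffs 3, 10 → best response m2.
Player C against (Bottom, P): payoffs 7, 2 → best response m1.
Player C against (Bottom, Q): payoffs 7, 11 → best response m2.
Mutual best responses: (Bottom, P, m1); (Bottom, Q, m2).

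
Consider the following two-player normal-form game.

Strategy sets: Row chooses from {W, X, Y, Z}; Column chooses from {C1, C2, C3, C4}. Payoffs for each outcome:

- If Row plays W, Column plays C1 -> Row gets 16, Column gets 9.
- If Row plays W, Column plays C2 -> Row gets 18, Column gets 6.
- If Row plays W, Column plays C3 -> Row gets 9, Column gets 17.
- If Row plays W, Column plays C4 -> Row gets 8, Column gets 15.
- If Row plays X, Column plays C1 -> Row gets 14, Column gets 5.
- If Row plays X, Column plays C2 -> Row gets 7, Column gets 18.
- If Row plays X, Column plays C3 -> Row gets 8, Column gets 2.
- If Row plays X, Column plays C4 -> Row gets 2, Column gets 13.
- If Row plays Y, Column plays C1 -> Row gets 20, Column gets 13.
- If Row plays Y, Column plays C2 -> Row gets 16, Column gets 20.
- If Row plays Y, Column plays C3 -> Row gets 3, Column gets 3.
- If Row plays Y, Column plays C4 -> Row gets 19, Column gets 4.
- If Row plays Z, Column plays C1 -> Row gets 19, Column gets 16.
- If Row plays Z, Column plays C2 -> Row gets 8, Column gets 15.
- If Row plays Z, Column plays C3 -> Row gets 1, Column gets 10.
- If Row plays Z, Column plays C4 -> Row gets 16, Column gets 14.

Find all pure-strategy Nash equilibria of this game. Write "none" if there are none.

Pure NE: (W, C3)

Row against C1: payoffs 16, 14, 20, 19 → best response Y.
Row against C2: payoffs 18, 7, 16, 8 → best response W.
Row against C3: payoffs 9, 8, 3, 1 → best response W.
Row against C4: payoffs 8, 2, 19, 16 → best response Y.
Column against W: payoffs 9, 6, 17, 15 → best response C3.
Column against X: payoffs 5, 18, 2, 13 → best response C2.
Column against Y: payoffs 13, 20, 3, 4 → best response C2.
Column against Z: payoffs 16, 15, 10, 14 → best response C1.
Mutual best responses: (W, C3).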